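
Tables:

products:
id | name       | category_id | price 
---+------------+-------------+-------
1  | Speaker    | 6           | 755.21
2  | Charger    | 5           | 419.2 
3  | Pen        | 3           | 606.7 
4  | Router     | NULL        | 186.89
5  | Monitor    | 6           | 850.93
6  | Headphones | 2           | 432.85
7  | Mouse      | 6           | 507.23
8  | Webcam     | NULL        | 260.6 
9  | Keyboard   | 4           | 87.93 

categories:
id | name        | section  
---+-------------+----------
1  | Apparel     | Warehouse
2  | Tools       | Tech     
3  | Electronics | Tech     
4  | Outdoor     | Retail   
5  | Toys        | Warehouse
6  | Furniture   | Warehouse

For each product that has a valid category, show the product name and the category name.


INNER JOIN keeps only products rows whose category_id matches an id in categories. Walk through each product:
  - product 1 (Speaker): category_id=6 -> matches Furniture
  - product 2 (Charger): category_id=5 -> matches Toys
  - product 3 (Pen): category_id=3 -> matches Electronics
  - product 4 (Router): category_id=NULL, no match -> dropped
  - product 5 (Monitor): category_id=6 -> matches Furniture
  - product 6 (Headphones): category_id=2 -> matches Tools
  - product 7 (Mouse): category_id=6 -> matches Furniture
  - product 8 (Webcam): category_id=NULL, no match -> dropped
  - product 9 (Keyboard): category_id=4 -> matches Outdoor
So 2 of 9 rows are dropped.

SQL:
SELECT a.name, b.name AS category
FROM products a
INNER JOIN categories b ON a.category_id = b.id

Result:
name       | category   
-----------+------------
Speaker    | Furniture  
Charger    | Toys       
Pen        | Electronics
Monitor    | Furniture  
Headphones | Tools      
Mouse      | Furniture  
Keyboard   | Outdoor    


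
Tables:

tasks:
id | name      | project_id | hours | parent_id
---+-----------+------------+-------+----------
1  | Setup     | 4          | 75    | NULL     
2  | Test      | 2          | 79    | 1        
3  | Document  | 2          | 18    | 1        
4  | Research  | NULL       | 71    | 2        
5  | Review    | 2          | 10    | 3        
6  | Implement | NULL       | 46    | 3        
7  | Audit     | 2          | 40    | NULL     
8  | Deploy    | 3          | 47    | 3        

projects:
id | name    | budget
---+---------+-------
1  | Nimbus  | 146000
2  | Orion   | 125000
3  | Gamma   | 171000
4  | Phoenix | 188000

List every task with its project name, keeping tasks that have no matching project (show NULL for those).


LEFT JOIN keeps every row from tasks (the left table); where project_id has no match in projects, the project columns become NULL. Walk through each task:
  - task 1 (Setup): project_id=4 -> matches Phoenix
  - task 2 (Test): project_id=2 -> matches Orion
  - task 3 (Document): project_id=2 -> matches Orion
  - task 4 (Research): project_id=NULL, no match -> kept with NULL
  - task 5 (Review): project_id=2 -> matches Orion
  - task 6 (Implement): project_id=NULL, no match -> kept with NULL
  - task 7 (Audit): project_id=2 -> matches Orion
  - task 8 (Deploy): project_id=3 -> matches Gamma
All 8 rows appear; 2 have NULL project.

SQL:
SELECT a.name, b.name AS project
FROM tasks a
LEFT JOIN projects b ON a.project_id = b.id

Result:
name      | project
----------+--------
Setup     | Phoenix
Test      | Orion  
Document  | Orion  
Research  | NULL   
Review    | Orion  
Implement | NULL   
Audit     | Orion  
Deploy    | Gamma  


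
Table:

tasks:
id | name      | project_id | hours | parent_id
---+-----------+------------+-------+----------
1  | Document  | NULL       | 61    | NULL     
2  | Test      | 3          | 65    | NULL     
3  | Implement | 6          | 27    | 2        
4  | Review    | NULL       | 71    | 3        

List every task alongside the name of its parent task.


This is a self-join: tasks is joined to a second copy of itself, matching each row's parent_id to another row's id. Use LEFT JOIN so rows with parent_id=NULL are kept.
  - task 1 (Document): parent_id=NULL -> NULL
  - task 2 (Test): parent_id=NULL -> NULL
  - task 3 (Implement): parent_id=2 -> Test
  - task 4 (Review): parent_id=3 -> Implement

SQL:
SELECT a.name AS item, b.name AS parent
FROM tasks a
LEFT JOIN tasks b ON a.parent_id = b.id

Result:
item      | parent   
----------+----------
Document  | NULL     
Test      | NULL     
Implement | Test     
Review    | Implement


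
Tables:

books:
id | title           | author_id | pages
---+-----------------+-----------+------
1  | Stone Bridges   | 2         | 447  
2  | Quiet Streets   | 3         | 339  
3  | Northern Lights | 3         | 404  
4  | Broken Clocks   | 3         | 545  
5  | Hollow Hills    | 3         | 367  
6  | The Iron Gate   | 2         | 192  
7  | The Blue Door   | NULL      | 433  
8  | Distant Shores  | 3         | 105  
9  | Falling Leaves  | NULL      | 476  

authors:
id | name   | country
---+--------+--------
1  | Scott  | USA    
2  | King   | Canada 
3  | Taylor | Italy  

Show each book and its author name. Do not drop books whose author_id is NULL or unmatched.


LEFT JOIN keeps every row from books (the left table); where author_id has no match in authors, the author columns become NULL. Walk through each book:
  - book 1 (Stone Bridges): author_id=2 -> matches King
  - book 2 (Quiet Streets): author_id=3 -> matches Taylor
  - book 3 (Northern Lights): author_id=3 -> matches Taylor
  - book 4 (Broken Clocks): author_id=3 -> matches Taylor
  - book 5 (Hollow Hills): author_id=3 -> matches Taylor
  - book 6 (The Iron Gate): author_id=2 -> matches King
  - book 7 (The Blue Door): author_id=NULL, no match -> kept with NULL
  - book 8 (Distant Shores): author_id=3 -> matches Taylor
  - book 9 (Falling Leaves): author_id=NULL, no match -> kept with NULL
All 9 rows appear; 2 have NULL author.

SQL:
SELECT a.title, b.name AS author
FROM books a
LEFT JOIN authors b ON a.author_id = b.id

Result:
title           | author
----------------+-------
Stone Bridges   | King  
Quiet Streets   | Taylor
Northern Lights | Taylor
Broken Clocks   | Taylor
Hollow Hills    | Taylor
The Iron Gate   | King  
The Blue Door   | NULL  
Distant Shores  | Taylor
Falling Leaves  | NULL  


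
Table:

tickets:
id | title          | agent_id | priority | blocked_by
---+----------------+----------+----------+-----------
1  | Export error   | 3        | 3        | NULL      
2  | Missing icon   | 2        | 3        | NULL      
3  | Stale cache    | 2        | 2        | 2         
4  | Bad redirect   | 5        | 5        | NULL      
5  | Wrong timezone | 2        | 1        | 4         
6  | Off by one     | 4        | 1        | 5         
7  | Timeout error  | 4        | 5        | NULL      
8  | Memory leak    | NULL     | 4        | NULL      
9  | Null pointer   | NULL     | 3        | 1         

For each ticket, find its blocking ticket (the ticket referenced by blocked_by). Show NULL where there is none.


This is a self-join: tickets is joined to a second copy of itself, matching each row's blocked_by to another row's id. Use LEFT JOIN so rows with blocked_by=NULL are kept.
  - ticket 1 (Export error): blocked_by=NULL -> NULL
  - ticket 2 (Missing icon): blocked_by=NULL -> NULL
  - ticket 3 (Stale cache): blocked_by=2 -> Missing icon
  - ticket 4 (Bad redirect): blocked_by=NULL -> NULL
  - ticket 5 (Wrong timezone): blocked_by=4 -> Bad redirect
  - ticket 6 (Off by one): blocked_by=5 -> Wrong timezone
  - ticket 7 (Timeout error): blocked_by=NULL -> NULL
  - ticket 8 (Memory leak): blocked_by=NULL -> NULL
  - ticket 9 (Null pointer): blocked_by=1 -> Export error

SQL:
SELECT a.title AS item, b.title AS blocked_by
FROM tickets a
LEFT JOIN tickets b ON a.blocked_by = b.id

Result:
item           | blocked_by    
---------------+---------------
Export error   | NULL          
Missing icon   | NULL          
Stale cache    | Missing icon  
Bad redirect   | NULL          
Wrong timezone | Bad redirect  
Off by one     | Wrong timezone
Timeout error  | NULL          
Memory leak    | NULL          
Null pointer   | Export error  


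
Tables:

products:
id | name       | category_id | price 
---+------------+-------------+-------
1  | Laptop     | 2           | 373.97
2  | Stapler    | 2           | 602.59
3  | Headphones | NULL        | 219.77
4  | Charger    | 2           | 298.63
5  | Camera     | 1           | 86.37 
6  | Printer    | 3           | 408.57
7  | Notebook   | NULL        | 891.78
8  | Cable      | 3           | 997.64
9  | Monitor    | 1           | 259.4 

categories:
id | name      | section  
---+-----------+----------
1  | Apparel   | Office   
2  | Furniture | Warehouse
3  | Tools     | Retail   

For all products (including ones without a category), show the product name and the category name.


LEFT JOIN keeps every row from products (the left table); where category_id has no match in categories, the category columns become NULL. Walk through each product:
  - product 1 (Laptop): category_id=2 -> matches Furniture
  - product 2 (Stapler): category_id=2 -> matches Furniture
  - product 3 (Headphones): category_id=NULL, no match -> kept with NULL
  - product 4 (Charger): category_id=2 -> matches Furniture
  - product 5 (Camera): category_id=1 -> matches Apparel
  - product 6 (Printer): category_id=3 -> matches Tools
  - product 7 (Notebook): category_id=NULL, no match -> kept with NULL
  - product 8 (Cable): category_id=3 -> matches Tools
  - product 9 (Monitor): category_id=1 -> matches Apparel
All 9 rows appear; 2 have NULL category.

SQL:
SELECT a.name, b.name AS category
FROM products a
LEFT JOIN categories b ON a.category_id = b.id

Result:
name       | category 
-----------+----------
Laptop     | Furniture
Stapler    | Furniture
Headphones | NULL     
Charger    | Furniture
Camera     | Apparel  
Printer    | Tools    
Notebook   | NULL     
Cable      | Tools    
Monitor    | Apparel  


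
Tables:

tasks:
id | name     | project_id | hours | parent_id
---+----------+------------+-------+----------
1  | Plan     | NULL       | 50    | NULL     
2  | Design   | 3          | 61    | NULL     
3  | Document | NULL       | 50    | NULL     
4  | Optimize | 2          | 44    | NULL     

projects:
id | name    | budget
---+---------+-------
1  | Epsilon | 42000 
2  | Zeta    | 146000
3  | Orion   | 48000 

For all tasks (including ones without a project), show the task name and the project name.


LEFT JOIN keeps every row from tasks (the left table); where project_id has no match in projects, the project columns become NULL. Walk through each task:
  - task 1 (Plan): project_id=NULL, no match -> kept with NULL
  - task 2 (Design): project_id=3 -> matches Orion
  - task 3 (Document): project_id=NULL, no match -> kept with NULL
  - task 4 (Optimize): project_id=2 -> matches Zeta
All 4 rows appear; 2 have NULL project.

SQL:
SELECT a.name, b.name AS project
FROM tasks a
LEFT JOIN projects b ON a.project_id = b.id

Result:
name     | project
---------+--------
Plan     | NULL   
Design   | Orion  
Document | NULL   
Optimize | Zeta   


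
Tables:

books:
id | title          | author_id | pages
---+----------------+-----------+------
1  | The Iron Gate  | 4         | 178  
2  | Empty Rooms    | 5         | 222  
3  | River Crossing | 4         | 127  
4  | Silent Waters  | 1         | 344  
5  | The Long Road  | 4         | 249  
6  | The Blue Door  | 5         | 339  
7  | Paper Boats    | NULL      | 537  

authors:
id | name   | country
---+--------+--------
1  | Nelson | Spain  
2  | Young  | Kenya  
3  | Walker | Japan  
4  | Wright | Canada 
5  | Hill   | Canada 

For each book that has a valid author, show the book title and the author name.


INNER JOIN keeps only books rows whose author_id matches an id in authors. Walk through each book:
  - book 1 (The Iron Gate): author_id=4 -> matches Wright
  - book 2 (Empty Rooms): author_id=5 -> matches Hill
  - book 3 (River Crossing): author_id=4 -> matches Wright
  - book 4 (Silent Waters): author_id=1 -> matches Nelson
  - book 5 (The Long Road): author_id=4 -> matches Wright
  - book 6 (The Blue Door): author_id=5 -> matches Hill
  - book 7 (Paper Boats): author_id=NULL, no match -> dropped
So 1 of 7 rows is dropped.

SQL:
SELECT a.title, b.name AS author
FROM books a
INNER JOIN authors b ON a.author_id = b.id

Result:
title          | author
---------------+-------
The Iron Gate  | Wright
Empty Rooms    | Hill  
River Crossing | Wright
Silent Waters  | Nelson
The Long Road  | Wright
The Blue Door  | Hill  


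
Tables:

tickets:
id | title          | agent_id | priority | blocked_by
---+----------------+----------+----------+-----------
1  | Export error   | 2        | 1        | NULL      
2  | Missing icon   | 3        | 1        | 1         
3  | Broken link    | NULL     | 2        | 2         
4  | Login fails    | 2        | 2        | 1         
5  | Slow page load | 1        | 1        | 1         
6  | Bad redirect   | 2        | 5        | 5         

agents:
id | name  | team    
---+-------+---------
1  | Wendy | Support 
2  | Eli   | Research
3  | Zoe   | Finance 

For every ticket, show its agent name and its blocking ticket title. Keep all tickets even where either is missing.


Two LEFT JOINs from the same base table tickets: one to agents via agent_id, one to tickets itself via blocked_by. Both are LEFT so every ticket is preserved.
Match against agents:
  - ticket 1 (Export error): agent_id=2 -> matches Eli
  - ticket 2 (Missing icon): agent_id=3 -> matches Zoe
  - ticket 3 (Broken link): agent_id=NULL, no match -> kept with NULL
  - ticket 4 (Login fails): agent_id=2 -> matches Eli
  - ticket 5 (Slow page load): agent_id=1 -> matches Wendy
  - ticket 6 (Bad redirect): agent_id=2 -> matches Eli
Match against tickets (self):
  - ticket 1 (Export error): blocked_by=NULL -> NULL
  - ticket 2 (Missing icon): blocked_by=1 -> Export error
  - ticket 3 (Broken link): blocked_by=2 -> Missing icon
  - ticket 4 (Login fails): blocked_by=1 -> Export error
  - ticket 5 (Slow page load): blocked_by=1 -> Export error
  - ticket 6 (Bad redirect): blocked_by=5 -> Slow page load

SQL:
SELECT a.title, b.name AS agent, c.title AS blocked_by
FROM tickets a
LEFT JOIN agents b ON a.agent_id = b.id
LEFT JOIN tickets c ON a.blocked_by = c.id

Result:
title          | agent | blocked_by    
---------------+-------+---------------
Export error   | Eli   | NULL          
Missing icon   | Zoe   | Export error  
Broken link    | NULL  | Missing icon  
Login fails    | Eli   | Export error  
Slow page load | Wendy | Export error  
Bad redirect   | Eli   | Slow page load


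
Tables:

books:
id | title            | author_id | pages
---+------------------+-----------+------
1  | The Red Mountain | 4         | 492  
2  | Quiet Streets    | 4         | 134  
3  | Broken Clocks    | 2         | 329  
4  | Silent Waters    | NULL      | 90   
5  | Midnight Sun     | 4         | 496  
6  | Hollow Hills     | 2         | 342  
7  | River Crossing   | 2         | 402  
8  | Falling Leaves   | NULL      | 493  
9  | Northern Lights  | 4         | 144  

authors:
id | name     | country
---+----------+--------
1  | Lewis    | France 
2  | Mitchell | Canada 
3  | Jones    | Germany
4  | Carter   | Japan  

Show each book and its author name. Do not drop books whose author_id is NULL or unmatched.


LEFT JOIN keeps every row from books (the left table); where author_id has no match in authors, the author columns become NULL. Walk through each book:
  - book 1 (The Red Mountain): author_id=4 -> matches Carter
  - book 2 (Quiet Streets): author_id=4 -> matches Carter
  - book 3 (Broken Clocks): author_id=2 -> matches Mitchell
  - book 4 (Silent Waters): author_id=NULL, no match -> kept with NULL
  - book 5 (Midnight Sun): author_id=4 -> matches Carter
  - book 6 (Hollow Hills): author_id=2 -> matches Mitchell
  - book 7 (River Crossing): author_id=2 -> matches Mitchell
  - book 8 (Falling Leaves): author_id=NULL, no match -> kept with NULL
  - book 9 (Northern Lights): author_id=4 -> matches Carter
All 9 rows appear; 2 have NULL author.

SQL:
SELECT a.title, b.name AS author
FROM books a
LEFT JOIN authors b ON a.author_id = b.id

Result:
title            | author  
-----------------+---------
The Red Mountain | Carter  
Quiet Streets    | Carter  
Broken Clocks    | Mitchell
Silent Waters    | NULL    
Midnight Sun     | Carter  
Hollow Hills     | Mitchell
River Crossing   | Mitchell
Falling Leaves   | NULL    
Northern Lights  | Carter  


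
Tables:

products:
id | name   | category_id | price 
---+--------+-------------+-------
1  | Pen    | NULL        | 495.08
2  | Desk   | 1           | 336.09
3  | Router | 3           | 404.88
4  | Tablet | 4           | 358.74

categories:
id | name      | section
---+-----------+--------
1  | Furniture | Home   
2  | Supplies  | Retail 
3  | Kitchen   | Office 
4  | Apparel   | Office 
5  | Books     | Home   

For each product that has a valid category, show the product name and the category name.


INNER JOIN keeps only products rows whose category_id matches an id in categories. Walk through each product:
  - product 1 (Pen): category_id=NULL, no match -> dropped
  - product 2 (Desk): category_id=1 -> matches Furniture
  - product 3 (Router): category_id=3 -> matches Kitchen
  - product 4 (Tablet): category_id=4 -> matches Apparel
So 1 of 4 rows is dropped.

SQL:
SELECT a.name, b.name AS category
FROM products a
INNER JOIN categories b ON a.category_id = b.id

Result:
name   | category 
-------+----------
Desk   | Furniture
Router | Kitchen  
Tablet | Apparel  


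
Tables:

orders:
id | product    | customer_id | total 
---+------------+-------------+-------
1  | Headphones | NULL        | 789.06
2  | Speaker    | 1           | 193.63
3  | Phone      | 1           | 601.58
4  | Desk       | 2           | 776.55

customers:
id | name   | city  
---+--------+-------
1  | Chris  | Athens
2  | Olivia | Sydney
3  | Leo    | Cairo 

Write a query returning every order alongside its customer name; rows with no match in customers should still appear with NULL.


LEFT JOIN keeps every row from orders (the left table); where customer_id has no match in customers, the customer columns become NULL. Walk through each order:
  - order 1 (Headphones): customer_id=NULL, no match -> kept with NULL
  - order 2 (Speaker): customer_id=1 -> matches Chris
  - order 3 (Phone): customer_id=1 -> matches Chris
  - order 4 (Desk): customer_id=2 -> matches Olivia
All 4 rows appear; 1 has NULL customer.

SQL:
SELECT a.product, b.name AS customer
FROM orders a
LEFT JOIN customers b ON a.customer_id = b.id

Result:
product    | customer
-----------+---------
Headphones | NULL    
Speaker    | Chris   
Phone      | Chris   
Desk       | Olivia  


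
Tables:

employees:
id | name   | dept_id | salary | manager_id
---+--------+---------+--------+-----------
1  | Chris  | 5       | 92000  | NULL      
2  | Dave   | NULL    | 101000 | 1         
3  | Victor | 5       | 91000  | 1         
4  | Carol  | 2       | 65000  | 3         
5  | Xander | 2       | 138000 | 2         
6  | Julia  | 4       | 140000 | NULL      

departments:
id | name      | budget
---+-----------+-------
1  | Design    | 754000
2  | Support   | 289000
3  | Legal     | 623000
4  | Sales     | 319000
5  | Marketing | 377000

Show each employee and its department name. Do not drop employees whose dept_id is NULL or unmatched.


LEFT JOIN keeps every row from employees (the left table); where dept_id has no match in departments, the department columns become NULL. Walk through each employee:
  - employee 1 (Chris): dept_id=5 -> matches Marketing
  - employee 2 (Dave): dept_id=NULL, no match -> kept with NULL
  - employee 3 (Victor): dept_id=5 -> matches Marketing
  - employee 4 (Carol): dept_id=2 -> matches Support
  - employee 5 (Xander): dept_id=2 -> matches Support
  - employee 6 (Julia): dept_id=4 -> matches Sales
All 6 rows appear; 1 has NULL department.

SQL:
SELECT a.name, b.name AS department
FROM employees a
LEFT JOIN departments b ON a.dept_id = b.id

Result:
name   | department
-------+-----------
Chris  | Marketing 
Dave   | NULL      
Victor | Marketing 
Carol  | Support   
Xander | Support   
Julia  | Sales     


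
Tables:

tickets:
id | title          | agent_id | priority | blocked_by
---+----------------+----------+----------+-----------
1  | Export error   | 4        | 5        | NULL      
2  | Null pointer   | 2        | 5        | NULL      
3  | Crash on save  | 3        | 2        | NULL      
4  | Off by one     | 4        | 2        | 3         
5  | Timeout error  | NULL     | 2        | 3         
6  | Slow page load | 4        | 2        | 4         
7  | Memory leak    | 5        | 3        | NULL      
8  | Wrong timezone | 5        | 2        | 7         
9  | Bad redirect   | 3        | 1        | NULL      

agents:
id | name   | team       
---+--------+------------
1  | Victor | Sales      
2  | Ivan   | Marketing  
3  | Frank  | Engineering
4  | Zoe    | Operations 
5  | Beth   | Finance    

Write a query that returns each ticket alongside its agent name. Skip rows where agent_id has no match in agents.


INNER JOIN keeps only tickets rows whose agent_id matches an id in agents. Walk through each ticket:
  - ticket 1 (Export error): agent_id=4 -> matches Zoe
  - ticket 2 (Null pointer): agent_id=2 -> matches Ivan
  - ticket 3 (Crash on save): agent_id=3 -> matches Frank
  - ticket 4 (Off by one): agent_id=4 -> matches Zoe
  - ticket 5 (Timeout error): agent_id=NULL, no match -> dropped
  - ticket 6 (Slow page load): agent_id=4 -> matches Zoe
  - ticket 7 (Memory leak): agent_id=5 -> matches Beth
  - ticket 8 (Wrong timezone): agent_id=5 -> matches Beth
  - ticket 9 (Bad redirect): agent_id=3 -> matches Frank
So 1 of 9 rows is dropped.

SQL:
SELECT a.title, b.name AS agent
FROM tickets a
INNER JOIN agents b ON a.agent_id = b.id

Result:
title          | agent
---------------+------
Export error   | Zoe  
Null pointer   | Ivan 
Crash on save  | Frank
Off by one     | Zoe  
Slow page load | Zoe  
Memory leak    | Beth 
Wrong timezone | Beth 
Bad redirect   | Frank


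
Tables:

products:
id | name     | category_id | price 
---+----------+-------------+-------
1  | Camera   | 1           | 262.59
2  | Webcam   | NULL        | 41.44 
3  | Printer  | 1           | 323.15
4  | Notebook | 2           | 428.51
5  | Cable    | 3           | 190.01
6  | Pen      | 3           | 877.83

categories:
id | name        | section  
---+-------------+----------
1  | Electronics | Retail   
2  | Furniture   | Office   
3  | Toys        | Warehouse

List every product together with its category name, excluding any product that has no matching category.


INNER JOIN keeps only products rows whose category_id matches an id in categories. Walk through each product:
  - product 1 (Camera): category_id=1 -> matches Electronics
  - product 2 (Webcam): category_id=NULL, no match -> dropped
  - product 3 (Printer): category_id=1 -> matches Electronics
  - product 4 (Notebook): category_id=2 -> matches Furniture
  - product 5 (Cable): category_id=3 -> matches Toys
  - product 6 (Pen): category_id=3 -> matches Toys
So 1 of 6 rows is dropped.

SQL:
SELECT a.name, b.name AS category
FROM products a
INNER JOIN categories b ON a.category_id = b.id

Result:
name     | category   
---------+------------
Camera   | Electronics
Printer  | Electronics
Notebook | Furniture  
Cable    | Toys       
Pen      | Toys       


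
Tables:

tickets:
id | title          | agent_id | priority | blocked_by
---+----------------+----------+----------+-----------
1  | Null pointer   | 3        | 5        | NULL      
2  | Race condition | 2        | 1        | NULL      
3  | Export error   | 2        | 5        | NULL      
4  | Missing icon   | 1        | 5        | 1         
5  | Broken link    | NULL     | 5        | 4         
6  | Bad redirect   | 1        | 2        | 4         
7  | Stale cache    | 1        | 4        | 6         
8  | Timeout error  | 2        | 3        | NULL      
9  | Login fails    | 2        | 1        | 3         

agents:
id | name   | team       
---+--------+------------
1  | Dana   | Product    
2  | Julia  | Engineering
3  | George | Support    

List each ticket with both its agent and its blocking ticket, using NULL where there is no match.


Two LEFT JOINs from the same base table tickets: one to agents via agent_id, one to tickets itself via blocked_by. Both are LEFT so every ticket is preserved.
Match against agents:
  - ticket 1 (Null pointer): agent_id=3 -> matches George
  - ticket 2 (Race condition): agent_id=2 -> matches Julia
  - ticket 3 (Export error): agent_id=2 -> matches Julia
  - ticket 4 (Missing icon): agent_id=1 -> matches Dana
  - ticket 5 (Broken link): agent_id=NULL, no match -> kept with NULL
  - ticket 6 (Bad redirect): agent_id=1 -> matches Dana
  - ticket 7 (Stale cache): agent_id=1 -> matches Dana
  - ticket 8 (Timeout error): agent_id=2 -> matches Julia
  - ticket 9 (Login fails): agent_id=2 -> matches Julia
Match against tickets (self):
  - ticket 1 (Null pointer): blocked_by=NULL -> NULL
  - ticket 2 (Race condition): blocked_by=NULL -> NULL
  - ticket 3 (Export error): blocked_by=NULL -> NULL
  - ticket 4 (Missing icon): blocked_by=1 -> Null pointer
  - ticket 5 (Broken link): blocked_by=4 -> Missing icon
  - ticket 6 (Bad redirect): blocked_by=4 -> Missing icon
  - ticket 7 (Stale cache): blocked_by=6 -> Bad redirect
  - ticket 8 (Timeout error): blocked_by=NULL -> NULL
  - ticket 9 (Login fails): blocked_by=3 -> Export error

SQL:
SELECT a.title, b.name AS agent, c.title AS blocked_by
FROM tickets a
LEFT JOIN agents b ON a.agent_id = b.id
LEFT JOIN tickets c ON a.blocked_by = c.id

Result:
title          | agent  | blocked_by  
---------------+--------+-------------
Null pointer   | George | NULL        
Race condition | Julia  | NULL        
Export error   | Julia  | NULL        
Missing icon   | Dana   | Null pointer
Broken link    | NULL   | Missing icon
Bad redirect   | Dana   | Missing icon
Stale cache    | Dana   | Bad redirect
Timeout error  | Julia  | NULL        
Login fails    | Julia  | Export error


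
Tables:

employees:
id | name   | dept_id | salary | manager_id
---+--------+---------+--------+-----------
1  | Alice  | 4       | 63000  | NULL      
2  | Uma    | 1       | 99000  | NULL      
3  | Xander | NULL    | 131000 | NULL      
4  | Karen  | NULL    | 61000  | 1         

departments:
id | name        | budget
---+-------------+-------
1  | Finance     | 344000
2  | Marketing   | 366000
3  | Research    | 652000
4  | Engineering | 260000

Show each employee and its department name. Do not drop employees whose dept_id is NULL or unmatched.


LEFT JOIN keeps every row from employees (the left table); where dept_id has no match in departments, the department columns become NULL. Walk through each employee:
  - employee 1 (Alice): dept_id=4 -> matches Engineering
  - employee 2 (Uma): dept_id=1 -> matches Finance
  - employee 3 (Xander): dept_id=NULL, no match -> kept with NULL
  - employee 4 (Karen): dept_id=NULL, no match -> kept with NULL
All 4 rows appear; 2 have NULL department.

SQL:
SELECT a.name, b.name AS department
FROM employees a
LEFT JOIN departments b ON a.dept_id = b.id

Result:
name   | department 
-------+------------
Alice  | Engineering
Uma    | Finance    
Xander | NULL       
Karen  | NULL       


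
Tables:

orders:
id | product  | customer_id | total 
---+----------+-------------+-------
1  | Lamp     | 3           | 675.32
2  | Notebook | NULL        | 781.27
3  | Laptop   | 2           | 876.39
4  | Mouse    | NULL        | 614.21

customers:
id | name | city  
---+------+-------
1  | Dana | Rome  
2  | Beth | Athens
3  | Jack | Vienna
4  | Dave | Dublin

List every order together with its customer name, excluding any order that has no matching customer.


INNER JOIN keeps only orders rows whose customer_id matches an id in customers. Walk through each order:
  - order 1 (Lamp): customer_id=3 -> matches Jack
  - order 2 (Notebook): customer_id=NULL, no match -> dropped
  - order 3 (Laptop): customer_id=2 -> matches Beth
  - order 4 (Mouse): customer_id=NULL, no match -> dropped
So 2 of 4 rows are dropped.

SQL:
SELECT a.product, b.name AS customer
FROM orders a
INNER JOIN customers b ON a.customer_id = b.id

Result:
product | customer
--------+---------
Lamp    | Jack    
Laptop  | Beth    


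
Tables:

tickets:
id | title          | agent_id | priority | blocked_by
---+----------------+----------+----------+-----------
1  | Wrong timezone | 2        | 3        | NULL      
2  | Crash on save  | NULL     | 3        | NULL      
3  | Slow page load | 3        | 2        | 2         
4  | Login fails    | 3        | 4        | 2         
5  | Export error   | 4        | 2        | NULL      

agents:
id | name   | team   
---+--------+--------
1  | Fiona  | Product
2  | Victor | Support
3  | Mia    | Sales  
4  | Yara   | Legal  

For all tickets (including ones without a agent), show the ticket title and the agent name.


LEFT JOIN keeps every row from tickets (the left table); where agent_id has no match in agents, the agent columns become NULL. Walk through each ticket:
  - ticket 1 (Wrong timezone): agent_id=2 -> matches Victor
  - ticket 2 (Crash on save): agent_id=NULL, no match -> kept with NULL
  - ticket 3 (Slow page load): agent_id=3 -> matches Mia
  - ticket 4 (Login fails): agent_id=3 -> matches Mia
  - ticket 5 (Export error): agent_id=4 -> matches Yara
All 5 rows appear; 1 has NULL agent.

SQL:
SELECT a.title, b.name AS agent
FROM tickets a
LEFT JOIN agents b ON a.agent_id = b.id

Result:
title          | agent 
---------------+-------
Wrong timezone | Victor
Crash on save  | NULL  
Slow page load | Mia   
Login fails    | Mia   
Export error   | Yara  


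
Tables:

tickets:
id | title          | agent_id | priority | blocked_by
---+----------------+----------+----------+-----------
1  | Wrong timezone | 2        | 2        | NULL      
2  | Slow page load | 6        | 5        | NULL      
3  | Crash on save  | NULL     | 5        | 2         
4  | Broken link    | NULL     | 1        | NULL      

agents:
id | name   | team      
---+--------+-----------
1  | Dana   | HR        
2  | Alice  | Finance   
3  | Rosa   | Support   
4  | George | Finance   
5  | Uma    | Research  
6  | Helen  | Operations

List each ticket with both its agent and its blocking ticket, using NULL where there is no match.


Two LEFT JOINs from the same base table tickets: one to agents via agent_id, one to tickets itself via blocked_by. Both are LEFT so every ticket is preserved.
Match against agents:
  - ticket 1 (Wrong timezone): agent_id=2 -> matches Alice
  - ticket 2 (Slow page load): agent_id=6 -> matches Helen
  - ticket 3 (Crash on save): agent_id=NULL, no match -> kept with NULL
  - ticket 4 (Broken link): agent_id=NULL, no match -> kept with NULL
Match against tickets (self):
  - ticket 1 (Wrong timezone): blocked_by=NULL -> NULL
  - ticket 2 (Slow page load): blocked_by=NULL -> NULL
  - ticket 3 (Crash on save): blocked_by=2 -> Slow page load
  - ticket 4 (Broken link): blocked_by=NULL -> NULL

SQL:
SELECT a.title, b.name AS agent, c.title AS blocked_by
FROM tickets a
LEFT JOIN agents b ON a.agent_id = b.id
LEFT JOIN tickets c ON a.blocked_by = c.id

Result:
title          | agent | blocked_by    
---------------+-------+---------------
Wrong timezone | Alice | NULL          
Slow page load | Helen | NULL          
Crash on save  | NULL  | Slow page load
Broken link    | NULL  | NULL          


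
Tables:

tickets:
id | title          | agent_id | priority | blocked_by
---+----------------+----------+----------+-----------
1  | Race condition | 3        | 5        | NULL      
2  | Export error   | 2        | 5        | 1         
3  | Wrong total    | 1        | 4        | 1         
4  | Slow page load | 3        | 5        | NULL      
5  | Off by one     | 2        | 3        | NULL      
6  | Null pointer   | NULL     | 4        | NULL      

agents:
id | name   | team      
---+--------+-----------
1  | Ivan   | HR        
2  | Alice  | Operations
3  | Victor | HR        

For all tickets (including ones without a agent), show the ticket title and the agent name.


LEFT JOIN keeps every row from tickets (the left table); where agent_id has no match in agents, the agent columns become NULL. Walk through each ticket:
  - ticket 1 (Race condition): agent_id=3 -> matches Victor
  - ticket 2 (Export error): agent_id=2 -> matches Alice
  - ticket 3 (Wrong total): agent_id=1 -> matches Ivan
  - ticket 4 (Slow page load): agent_id=3 -> matches Victor
  - ticket 5 (Off by one): agent_id=2 -> matches Alice
  - ticket 6 (Null pointer): agent_id=NULL, no match -> kept with NULL
All 6 rows appear; 1 has NULL agent.

SQL:
SELECT a.title, b.name AS agent
FROM tickets a
LEFT JOIN agents b ON a.agent_id = b.id

Result:
title          | agent 
---------------+-------
Race condition | Victor
Export error   | Alice 
Wrong total    | Ivan  
Slow page load | Victor
Off by one     | Alice 
Null pointer   | NULL  


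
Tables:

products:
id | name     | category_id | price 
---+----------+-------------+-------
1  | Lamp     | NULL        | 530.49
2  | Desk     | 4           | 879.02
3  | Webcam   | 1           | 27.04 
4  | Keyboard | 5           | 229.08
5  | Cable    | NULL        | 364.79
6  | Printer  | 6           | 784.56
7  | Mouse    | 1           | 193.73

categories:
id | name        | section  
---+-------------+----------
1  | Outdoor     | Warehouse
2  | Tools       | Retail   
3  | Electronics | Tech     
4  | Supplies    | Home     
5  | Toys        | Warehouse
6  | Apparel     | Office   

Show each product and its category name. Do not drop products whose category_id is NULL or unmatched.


LEFT JOIN keeps every row from products (the left table); where category_id has no match in categories, the category columns become NULL. Walk through each product:
  - product 1 (Lamp): category_id=NULL, no match -> kept with NULL
  - product 2 (Desk): category_id=4 -> matches Supplies
  - product 3 (Webcam): category_id=1 -> matches Outdoor
  - product 4 (Keyboard): category_id=5 -> matches Toys
  - product 5 (Cable): category_id=NULL, no match -> kept with NULL
  - product 6 (Printer): category_id=6 -> matches Apparel
  - product 7 (Mouse): category_id=1 -> matches Outdoor
All 7 rows appear; 2 have NULL category.

SQL:
SELECT a.name, b.name AS category
FROM products a
LEFT JOIN categories b ON a.category_id = b.id

Result:
name     | category
---------+---------
Lamp     | NULL    
Desk     | Supplies
Webcam   | Outdoor 
Keyboard | Toys    
Cable    | NULL    
Printer  | Apparel 
Mouse    | Outdoor 


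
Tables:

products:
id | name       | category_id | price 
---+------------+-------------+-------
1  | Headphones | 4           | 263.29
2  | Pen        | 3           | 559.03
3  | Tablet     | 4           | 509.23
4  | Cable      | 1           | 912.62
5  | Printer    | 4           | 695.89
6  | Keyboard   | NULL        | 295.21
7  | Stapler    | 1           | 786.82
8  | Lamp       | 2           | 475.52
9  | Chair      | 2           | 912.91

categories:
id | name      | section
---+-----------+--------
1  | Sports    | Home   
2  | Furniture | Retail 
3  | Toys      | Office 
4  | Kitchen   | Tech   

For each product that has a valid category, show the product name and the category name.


INNER JOIN keeps only products rows whose category_id matches an id in categories. Walk through each product:
  - product 1 (Headphones): category_id=4 -> matches Kitchen
  - product 2 (Pen): category_id=3 -> matches Toys
  - product 3 (Tablet): category_id=4 -> matches Kitchen
  - product 4 (Cable): category_id=1 -> matches Sports
  - product 5 (Printer): category_id=4 -> matches Kitchen
  - product 6 (Keyboard): category_id=NULL, no match -> dropped
  - product 7 (Stapler): category_id=1 -> matches Sports
  - product 8 (Lamp): category_id=2 -> matches Furniture
  - product 9 (Chair): category_id=2 -> matches Furniture
So 1 of 9 rows is dropped.

SQL:
SELECT a.name, b.name AS category
FROM products a
INNER JOIN categories b ON a.category_id = b.id

Result:
name       | category 
-----------+----------
Headphones | Kitchen  
Pen        | Toys     
Tablet     | Kitchen  
Cable      | Sports   
Printer    | Kitchen  
Stapler    | Sports   
Lamp       | Furniture
Chair      | Furniture


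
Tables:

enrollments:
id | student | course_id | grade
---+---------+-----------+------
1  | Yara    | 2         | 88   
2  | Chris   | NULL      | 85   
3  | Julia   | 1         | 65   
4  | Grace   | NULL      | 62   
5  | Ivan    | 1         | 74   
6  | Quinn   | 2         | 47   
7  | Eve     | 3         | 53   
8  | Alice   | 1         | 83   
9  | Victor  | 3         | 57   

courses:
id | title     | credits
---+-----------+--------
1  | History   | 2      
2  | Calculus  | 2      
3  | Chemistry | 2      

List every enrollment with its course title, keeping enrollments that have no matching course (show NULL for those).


LEFT JOIN keeps every row from enrollments (the left table); where course_id has no match in courses, the course columns become NULL. Walk through each enrollment:
  - enrollment 1 (Yara): course_id=2 -> matches Calculus
  - enrollment 2 (Chris): course_id=NULL, no match -> kept with NULL
  - enrollment 3 (Julia): course_id=1 -> matches History
  - enrollment 4 (Grace): course_id=NULL, no match -> kept with NULL
  - enrollment 5 (Ivan): course_id=1 -> matches History
  - enrollment 6 (Quinn): course_id=2 -> matches Calculus
  - enrollment 7 (Eve): course_id=3 -> matches Chemistry
  - enrollment 8 (Alice): course_id=1 -> matches History
  - enrollment 9 (Victor): course_id=3 -> matches Chemistry
All 9 rows appear; 2 have NULL course.

SQL:
SELECT a.student, b.title AS course
FROM enrollments a
LEFT JOIN courses b ON a.course_id = b.id

Result:
student | course   
--------+----------
Yara    | Calculus 
Chris   | NULL     
Julia   | History  
Grace   | NULL     
Ivan    | History  
Quinn   | Calculus 
Eve     | Chemistry
Alice   | History  
Victor  | Chemistry


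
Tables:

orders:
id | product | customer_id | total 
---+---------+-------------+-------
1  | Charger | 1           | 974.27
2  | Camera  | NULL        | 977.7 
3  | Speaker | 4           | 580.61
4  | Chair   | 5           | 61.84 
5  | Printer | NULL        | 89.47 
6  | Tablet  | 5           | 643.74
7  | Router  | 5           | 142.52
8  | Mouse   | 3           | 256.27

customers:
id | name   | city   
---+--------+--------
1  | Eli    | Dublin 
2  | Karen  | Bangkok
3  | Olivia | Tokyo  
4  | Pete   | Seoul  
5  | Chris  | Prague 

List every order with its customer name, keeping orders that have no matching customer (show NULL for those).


LEFT JOIN keeps every row from orders (the left table); where customer_id has no match in customers, the customer columns become NULL. Walk through each order:
  - order 1 (Charger): customer_id=1 -> matches Eli
  - order 2 (Camera): customer_id=NULL, no match -> kept with NULL
  - order 3 (Speaker): customer_id=4 -> matches Pete
  - order 4 (Chair): customer_id=5 -> matches Chris
  - order 5 (Printer): customer_id=NULL, no match -> kept with NULL
  - order 6 (Tablet): customer_id=5 -> matches Chris
  - order 7 (Router): customer_id=5 -> matches Chris
  - order 8 (Mouse): customer_id=3 -> matches Olivia
All 8 rows appear; 2 have NULL customer.

SQL:
SELECT a.product, b.name AS customer
FROM orders a
LEFT JOIN customers b ON a.customer_id = b.id

Result:
product | customer
--------+---------
Charger | Eli     
Camera  | NULL    
Speaker | Pete    
Chair   | Chris   
Printer | NULL    
Tablet  | Chris   
Router  | Chris   
Mouse   | Olivia  


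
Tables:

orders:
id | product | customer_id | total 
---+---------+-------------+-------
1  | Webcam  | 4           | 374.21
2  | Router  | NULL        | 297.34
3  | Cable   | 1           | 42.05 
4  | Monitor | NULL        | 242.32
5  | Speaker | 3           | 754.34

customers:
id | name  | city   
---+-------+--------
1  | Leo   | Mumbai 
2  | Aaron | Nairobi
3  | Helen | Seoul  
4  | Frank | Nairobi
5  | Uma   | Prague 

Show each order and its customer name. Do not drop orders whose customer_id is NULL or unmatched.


LEFT JOIN keeps every row from orders (the left table); where customer_id has no match in customers, the customer columns become NULL. Walk through each order:
  - order 1 (Webcam): customer_id=4 -> matches Frank
  - order 2 (Router): customer_id=NULL, no match -> kept with NULL
  - order 3 (Cable): customer_id=1 -> matches Leo
  - order 4 (Monitor): customer_id=NULL, no match -> kept with NULL
  - order 5 (Speaker): customer_id=3 -> matches Helen
All 5 rows appear; 2 have NULL customer.

SQL:
SELECT a.product, b.name AS customer
FROM orders a
LEFT JOIN customers b ON a.customer_id = b.id

Result:
product | customer
--------+---------
Webcam  | Frank   
Router  | NULL    
Cable   | Leo     
Monitor | NULL    
Speaker | Helen   
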